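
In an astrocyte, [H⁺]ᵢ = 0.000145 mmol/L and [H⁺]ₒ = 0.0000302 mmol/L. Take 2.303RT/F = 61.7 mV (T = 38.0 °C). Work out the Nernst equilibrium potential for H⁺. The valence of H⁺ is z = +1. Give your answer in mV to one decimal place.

-42.0 mV

E = (61.7/z) · log₁₀([H⁺]_out/[H⁺]_in) with z = +1.
= (61.7/1) · log₁₀(0.0000302/0.000145) = 61.70 · log₁₀(0.2083)
= 61.70 · (-0.6814) = -42.04 mV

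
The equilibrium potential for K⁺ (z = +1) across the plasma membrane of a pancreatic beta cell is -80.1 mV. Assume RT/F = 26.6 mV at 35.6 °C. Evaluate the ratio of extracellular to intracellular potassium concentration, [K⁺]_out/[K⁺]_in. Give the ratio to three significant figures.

0.0492

ln([out]/[in]) = E·z/(26.6) = -80.1 × 1 / 26.6 = -3.0113
[out]/[in] = e^(-3.0113) = 0.04923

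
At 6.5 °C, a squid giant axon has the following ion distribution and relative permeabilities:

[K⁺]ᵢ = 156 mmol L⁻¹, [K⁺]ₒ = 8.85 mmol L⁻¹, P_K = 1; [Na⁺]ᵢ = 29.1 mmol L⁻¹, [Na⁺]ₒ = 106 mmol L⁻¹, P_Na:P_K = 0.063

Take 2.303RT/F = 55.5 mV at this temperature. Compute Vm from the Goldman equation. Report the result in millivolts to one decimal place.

-55.9 mV

Vm = 55.5 · log₁₀[(Σ P·[cation]ₒ + Σ P·[anion]ᵢ) / (Σ P·[cation]ᵢ + Σ P·[anion]ₒ)]
Numerator = 1×8.85 + 0.063×106 = 15.53
Denominator = 1×156 + 0.063×29.1 = 157.8
Vm = 55.5 · log₁₀(0.098382) = 55.5 × (-1.0071) = -55.89 mV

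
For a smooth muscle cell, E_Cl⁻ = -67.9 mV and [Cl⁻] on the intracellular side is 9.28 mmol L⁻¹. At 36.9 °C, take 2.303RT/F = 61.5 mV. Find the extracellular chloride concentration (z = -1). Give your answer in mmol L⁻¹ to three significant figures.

Nernst: E = (61.5/-1) · log₁₀([out]/[in]), so log₁₀([out]/[in]) = -67.9 × -1 / 61.5 = 1.1041.
[out]/[in] = 10^(1.1041) = 12.71.
[out] = 12.71 × 9.28 = 117.9 mmol L⁻¹.

118 mmol L⁻¹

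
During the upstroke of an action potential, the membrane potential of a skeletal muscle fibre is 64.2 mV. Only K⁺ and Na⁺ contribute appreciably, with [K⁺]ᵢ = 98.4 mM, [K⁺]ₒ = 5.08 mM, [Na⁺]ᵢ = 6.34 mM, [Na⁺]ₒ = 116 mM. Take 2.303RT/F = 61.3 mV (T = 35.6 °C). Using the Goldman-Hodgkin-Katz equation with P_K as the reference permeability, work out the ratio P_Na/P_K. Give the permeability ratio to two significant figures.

24

Let α = P_Na/P_K. GHK: Vm = 61.3·log₁₀[(Kₒ + α·Naₒ)/(Kᵢ + α·Naᵢ)].
10^(Vm/61.3) = 10^(64.2/61.3) = 11.151
So 11.151·(Kᵢ + α·Naᵢ) = Kₒ + α·Naₒ → α = (11.151·98.4 − 5.08) / (116.0 − 11.151·6.34)
α = (1097 − 5.08) / (116.0 − 70.7) = 1092/45.3 = 24.11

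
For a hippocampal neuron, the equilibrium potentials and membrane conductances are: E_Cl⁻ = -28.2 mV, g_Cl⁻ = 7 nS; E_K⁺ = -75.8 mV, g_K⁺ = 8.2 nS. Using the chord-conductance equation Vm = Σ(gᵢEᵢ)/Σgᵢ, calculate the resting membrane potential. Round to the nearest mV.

-54 mV

Σ gᵢEᵢ = 7·(-28.2) + 8.2·(-75.8) = -818.96
Σ gᵢ = 7 + 8.2 = 15.2
Vm = -818.96 / 15.2 = -53.88 mV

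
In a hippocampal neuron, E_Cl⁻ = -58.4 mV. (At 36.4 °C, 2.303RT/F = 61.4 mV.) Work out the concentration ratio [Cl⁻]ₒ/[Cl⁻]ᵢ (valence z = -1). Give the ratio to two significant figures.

log₁₀([out]/[in]) = E·z/(61.4) = -58.4 × -1 / 61.4 = 0.9511
[out]/[in] = 10^(0.9511) = 8.936

8.9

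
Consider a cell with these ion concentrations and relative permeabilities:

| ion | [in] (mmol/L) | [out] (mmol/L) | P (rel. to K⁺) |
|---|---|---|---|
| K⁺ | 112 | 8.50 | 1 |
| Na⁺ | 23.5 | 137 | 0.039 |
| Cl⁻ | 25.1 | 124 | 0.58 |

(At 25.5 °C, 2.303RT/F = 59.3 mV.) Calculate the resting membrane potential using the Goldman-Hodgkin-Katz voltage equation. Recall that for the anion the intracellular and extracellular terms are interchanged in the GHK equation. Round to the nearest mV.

-48 mV

Vm = 59.3 · log₁₀[(Σ P·[cation]ₒ + Σ P·[anion]ᵢ) / (Σ P·[cation]ᵢ + Σ P·[anion]ₒ)]
Numerator = 1×8.50 + 0.039×137 + 0.58×25.1 = 28.4
Denominator = 1×112 + 0.039×23.5 + 0.58×124 = 184.8
Vm = 59.3 · log₁₀(0.15365) = 59.3 × (-0.8135) = -48.24 mV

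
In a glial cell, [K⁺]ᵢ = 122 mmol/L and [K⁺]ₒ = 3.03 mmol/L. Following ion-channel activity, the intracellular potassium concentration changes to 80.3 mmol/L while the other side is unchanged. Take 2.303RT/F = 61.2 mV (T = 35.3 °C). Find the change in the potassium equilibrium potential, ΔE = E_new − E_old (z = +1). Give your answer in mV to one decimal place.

11.1 mV

E_old = (61.2/1)·log₁₀(3.03/122) = -98.22 mV
E_new = (61.2/1)·log₁₀(3.03/80.3) = -87.10 mV
ΔE = -87.10 − (-98.22) = 11.12 mV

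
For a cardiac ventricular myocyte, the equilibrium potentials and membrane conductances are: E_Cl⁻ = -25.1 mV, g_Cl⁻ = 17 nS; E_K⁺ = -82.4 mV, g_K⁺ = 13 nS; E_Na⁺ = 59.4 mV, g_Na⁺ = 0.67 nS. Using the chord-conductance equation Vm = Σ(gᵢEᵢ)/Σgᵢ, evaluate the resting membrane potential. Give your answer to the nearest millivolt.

-48 mV

Σ gᵢEᵢ = 17·(-25.1) + 13·(-82.4) + 0.67·(59.4) = -1458.10
Σ gᵢ = 17 + 13 + 0.67 = 30.67
Vm = -1458.10 / 30.67 = -47.54 mV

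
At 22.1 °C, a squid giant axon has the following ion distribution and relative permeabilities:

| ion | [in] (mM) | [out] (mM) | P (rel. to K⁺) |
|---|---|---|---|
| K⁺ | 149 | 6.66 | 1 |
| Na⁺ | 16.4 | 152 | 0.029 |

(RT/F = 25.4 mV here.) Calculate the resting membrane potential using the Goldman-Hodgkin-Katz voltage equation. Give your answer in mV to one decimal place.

-66.1 mV

Vm = 25.4 · ln[(Σ P·[cation]ₒ + Σ P·[anion]ᵢ) / (Σ P·[cation]ᵢ + Σ P·[anion]ₒ)]
Numerator = 1×6.66 + 0.029×152 = 11.07
Denominator = 1×149 + 0.029×16.4 = 149.5
Vm = 25.4 · ln(0.074046) = 25.4 × (-2.6031) = -66.12 mV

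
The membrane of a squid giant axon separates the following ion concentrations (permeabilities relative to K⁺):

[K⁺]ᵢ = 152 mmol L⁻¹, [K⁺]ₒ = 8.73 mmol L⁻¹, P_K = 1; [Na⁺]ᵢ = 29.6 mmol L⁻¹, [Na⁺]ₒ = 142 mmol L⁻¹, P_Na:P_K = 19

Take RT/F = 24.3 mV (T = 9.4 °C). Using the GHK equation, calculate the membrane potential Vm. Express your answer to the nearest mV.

Vm = 24.3 · ln[(Σ P·[cation]ₒ + Σ P·[anion]ᵢ) / (Σ P·[cation]ᵢ + Σ P·[anion]ₒ)]
Numerator = 1×8.73 + 19×142 = 2707
Denominator = 1×152 + 19×29.6 = 714.4
Vm = 24.3 · ln(3.7888) = 24.3 × (1.3321) = 32.37 mV

32 mV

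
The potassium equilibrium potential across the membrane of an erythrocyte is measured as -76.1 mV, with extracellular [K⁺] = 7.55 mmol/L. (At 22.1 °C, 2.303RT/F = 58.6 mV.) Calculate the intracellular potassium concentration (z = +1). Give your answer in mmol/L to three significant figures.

150 mmol/L

Nernst: E = (58.6/1) · log₁₀([out]/[in]), so log₁₀([out]/[in]) = -76.1 × 1 / 58.6 = -1.2986.
[out]/[in] = 10^(-1.2986) = 0.05028.
[in] = 7.55 / 0.05028 = 150.2 mmol/L.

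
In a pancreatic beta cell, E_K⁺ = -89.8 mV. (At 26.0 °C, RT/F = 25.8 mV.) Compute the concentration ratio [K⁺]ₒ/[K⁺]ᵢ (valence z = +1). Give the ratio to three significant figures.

0.0308

ln([out]/[in]) = E·z/(25.8) = -89.8 × 1 / 25.8 = -3.4806
[out]/[in] = e^(-3.4806) = 0.03079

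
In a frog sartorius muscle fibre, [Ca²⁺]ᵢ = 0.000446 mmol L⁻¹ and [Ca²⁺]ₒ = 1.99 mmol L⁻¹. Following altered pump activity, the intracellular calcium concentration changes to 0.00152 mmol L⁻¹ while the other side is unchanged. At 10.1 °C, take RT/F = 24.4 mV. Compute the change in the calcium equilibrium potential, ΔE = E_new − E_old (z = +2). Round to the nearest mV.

-15 mV

E_old = (24.4/2)·ln(1.99/0.000446) = 102.52 mV
E_new = (24.4/2)·ln(1.99/0.00152) = 87.56 mV
ΔE = 87.56 − (102.52) = -14.96 mV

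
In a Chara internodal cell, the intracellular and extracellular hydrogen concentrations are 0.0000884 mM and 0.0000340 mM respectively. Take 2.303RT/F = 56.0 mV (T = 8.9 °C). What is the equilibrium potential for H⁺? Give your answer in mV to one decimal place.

E = (56.0/z) · log₁₀([H⁺]_out/[H⁺]_in) with z = +1.
= (56.0/1) · log₁₀(0.0000340/0.0000884) = 56.00 · log₁₀(0.3846)
= 56.00 · (-0.4150) = -23.24 mV

-23.2 mV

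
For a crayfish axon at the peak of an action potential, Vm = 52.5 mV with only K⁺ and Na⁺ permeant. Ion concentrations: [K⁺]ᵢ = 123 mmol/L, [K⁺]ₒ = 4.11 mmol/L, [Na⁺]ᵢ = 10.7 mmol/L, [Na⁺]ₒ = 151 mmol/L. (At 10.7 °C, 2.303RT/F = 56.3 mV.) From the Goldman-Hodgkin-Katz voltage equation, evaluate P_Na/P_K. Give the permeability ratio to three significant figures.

17.7

Let α = P_Na/P_K. GHK: Vm = 56.3·log₁₀[(Kₒ + α·Naₒ)/(Kᵢ + α·Naᵢ)].
10^(Vm/56.3) = 10^(52.5/56.3) = 8.5606
So 8.5606·(Kᵢ + α·Naᵢ) = Kₒ + α·Naₒ → α = (8.5606·123.0 − 4.11) / (151.0 − 8.5606·10.7)
α = (1053 − 4.11) / (151.0 − 91.6) = 1049/59.4 = 17.66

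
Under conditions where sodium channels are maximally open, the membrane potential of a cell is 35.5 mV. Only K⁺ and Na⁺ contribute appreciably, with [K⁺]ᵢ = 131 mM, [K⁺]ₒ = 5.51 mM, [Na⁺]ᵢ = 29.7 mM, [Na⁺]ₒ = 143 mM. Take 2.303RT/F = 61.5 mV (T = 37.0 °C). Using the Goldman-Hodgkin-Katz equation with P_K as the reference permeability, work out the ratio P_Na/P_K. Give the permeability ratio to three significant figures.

15.9

Let α = P_Na/P_K. GHK: Vm = 61.5·log₁₀[(Kₒ + α·Naₒ)/(Kᵢ + α·Naᵢ)].
10^(Vm/61.5) = 10^(35.5/61.5) = 3.7778
So 3.7778·(Kᵢ + α·Naᵢ) = Kₒ + α·Naₒ → α = (3.7778·131.0 − 5.51) / (143.0 − 3.7778·29.7)
α = (494.9 − 5.51) / (143.0 − 112.2) = 489.4/30.8 = 15.89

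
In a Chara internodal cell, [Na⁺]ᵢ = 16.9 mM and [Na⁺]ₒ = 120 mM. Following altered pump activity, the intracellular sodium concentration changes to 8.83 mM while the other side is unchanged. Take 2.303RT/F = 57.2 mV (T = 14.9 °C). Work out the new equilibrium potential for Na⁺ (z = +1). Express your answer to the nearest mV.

65 mV

After the shift: [Na⁺]_out = 120, [Na⁺]_in = 8.83 mM.
E_new = (57.2/1)·log₁₀(120/8.83) = 57.20 · (1.1332) = 64.82 mV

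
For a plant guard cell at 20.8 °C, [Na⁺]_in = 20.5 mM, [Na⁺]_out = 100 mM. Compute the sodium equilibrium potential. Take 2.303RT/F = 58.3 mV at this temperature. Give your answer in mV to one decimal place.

E = (58.3/z) · log₁₀([Na⁺]_out/[Na⁺]_in) with z = +1.
= (58.3/1) · log₁₀(100/20.5) = 58.30 · log₁₀(4.878)
= 58.30 · (0.6882) = 40.12 mV

40.1 mV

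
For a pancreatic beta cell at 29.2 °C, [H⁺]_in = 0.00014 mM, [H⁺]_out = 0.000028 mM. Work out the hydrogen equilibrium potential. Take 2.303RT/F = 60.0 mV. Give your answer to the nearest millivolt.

E = (60.0/z) · log₁₀([H⁺]_out/[H⁺]_in) with z = +1.
= (60.0/1) · log₁₀(0.000028/0.00014) = 60.00 · log₁₀(0.2)
= 60.00 · (-0.6990) = -41.94 mV

-42 mV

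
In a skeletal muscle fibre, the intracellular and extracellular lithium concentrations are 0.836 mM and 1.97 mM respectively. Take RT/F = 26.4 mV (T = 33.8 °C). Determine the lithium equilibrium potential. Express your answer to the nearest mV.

23 mV

E = (26.4/z) · ln([Li⁺]_out/[Li⁺]_in) with z = +1.
= (26.4/1) · ln(1.97/0.836) = 26.40 · ln(2.356)
= 26.40 · (0.8572) = 22.63 mV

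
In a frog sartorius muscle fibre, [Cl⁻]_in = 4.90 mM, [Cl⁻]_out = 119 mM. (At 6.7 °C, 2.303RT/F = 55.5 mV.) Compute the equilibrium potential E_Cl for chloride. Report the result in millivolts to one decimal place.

E = (55.5/z) · log₁₀([Cl⁻]_out/[Cl⁻]_in) with z = -1.
For an anion, dividing by z = -1 reverses the sign.
= (55.5/-1) · log₁₀(119/4.90) = -55.50 · log₁₀(24.29)
= -55.50 · (1.3854) = -76.89 mV

-76.9 mV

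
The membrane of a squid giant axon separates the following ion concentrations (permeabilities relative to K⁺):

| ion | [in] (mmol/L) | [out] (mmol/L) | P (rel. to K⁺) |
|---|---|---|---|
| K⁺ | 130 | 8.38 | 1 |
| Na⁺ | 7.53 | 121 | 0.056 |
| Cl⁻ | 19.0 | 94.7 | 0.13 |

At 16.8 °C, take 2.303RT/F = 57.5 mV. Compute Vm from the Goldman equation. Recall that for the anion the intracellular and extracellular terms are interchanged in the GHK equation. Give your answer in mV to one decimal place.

-52.2 mV

Vm = 57.5 · log₁₀[(Σ P·[cation]ₒ + Σ P·[anion]ᵢ) / (Σ P·[cation]ᵢ + Σ P·[anion]ₒ)]
Numerator = 1×8.38 + 0.056×121 + 0.13×19.0 = 17.63
Denominator = 1×130 + 0.056×7.53 + 0.13×94.7 = 142.7
Vm = 57.5 · log₁₀(0.12349) = 57.5 × (-0.9084) = -52.23 mV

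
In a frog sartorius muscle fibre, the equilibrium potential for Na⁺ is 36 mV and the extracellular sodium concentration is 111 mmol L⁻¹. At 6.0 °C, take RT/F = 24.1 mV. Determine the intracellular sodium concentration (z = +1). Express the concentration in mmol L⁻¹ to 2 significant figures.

Nernst: E = (24.1/1) · ln([out]/[in]), so ln([out]/[in]) = 36.0 × 1 / 24.1 = 1.4938.
[out]/[in] = e^(1.4938) = 4.454.
[in] = 111 / 4.454 = 24.92 mmol L⁻¹.

25 mmol L⁻¹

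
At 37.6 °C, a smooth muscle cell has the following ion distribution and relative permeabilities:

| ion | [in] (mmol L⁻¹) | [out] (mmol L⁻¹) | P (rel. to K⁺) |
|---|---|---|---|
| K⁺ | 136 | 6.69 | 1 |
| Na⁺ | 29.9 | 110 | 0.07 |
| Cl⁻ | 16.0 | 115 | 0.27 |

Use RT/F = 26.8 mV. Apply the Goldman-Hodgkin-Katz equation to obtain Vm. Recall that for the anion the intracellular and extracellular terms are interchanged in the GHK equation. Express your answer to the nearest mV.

-59 mV

Vm = 26.8 · ln[(Σ P·[cation]ₒ + Σ P·[anion]ᵢ) / (Σ P·[cation]ᵢ + Σ P·[anion]ₒ)]
Numerator = 1×6.69 + 0.07×110 + 0.27×16.0 = 18.71
Denominator = 1×136 + 0.07×29.9 + 0.27×115 = 169.1
Vm = 26.8 · ln(0.11062) = 26.8 × (-2.2017) = -59.01 mV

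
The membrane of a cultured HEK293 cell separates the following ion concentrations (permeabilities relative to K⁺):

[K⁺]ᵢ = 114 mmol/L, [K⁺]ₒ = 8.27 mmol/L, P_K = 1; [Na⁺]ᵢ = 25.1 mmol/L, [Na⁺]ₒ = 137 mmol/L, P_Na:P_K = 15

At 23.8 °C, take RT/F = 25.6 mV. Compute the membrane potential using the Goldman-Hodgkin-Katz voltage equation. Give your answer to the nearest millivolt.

Vm = 25.6 · ln[(Σ P·[cation]ₒ + Σ P·[anion]ᵢ) / (Σ P·[cation]ᵢ + Σ P·[anion]ₒ)]
Numerator = 1×8.27 + 15×137 = 2063
Denominator = 1×114 + 15×25.1 = 490.5
Vm = 25.6 · ln(4.2065) = 25.6 × (1.4366) = 36.78 mV

37 mV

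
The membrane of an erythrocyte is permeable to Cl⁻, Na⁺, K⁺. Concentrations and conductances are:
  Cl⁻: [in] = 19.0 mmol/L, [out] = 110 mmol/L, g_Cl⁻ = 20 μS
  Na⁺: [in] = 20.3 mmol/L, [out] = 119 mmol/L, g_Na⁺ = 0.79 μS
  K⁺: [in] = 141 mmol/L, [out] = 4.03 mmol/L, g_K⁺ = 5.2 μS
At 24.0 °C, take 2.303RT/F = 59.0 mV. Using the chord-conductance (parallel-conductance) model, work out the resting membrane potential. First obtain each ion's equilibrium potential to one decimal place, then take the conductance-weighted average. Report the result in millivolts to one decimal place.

-51.5 mV

E_Cl⁻ = (59.0/-1)·log₁₀(110/19.0) = -45.0 mV
E_Na⁺ = (59.0/1)·log₁₀(119/20.3) = 45.3 mV
E_K⁺ = (59.0/1)·log₁₀(4.03/141) = -91.1 mV
Vm = (Σ gᵢEᵢ)/(Σ gᵢ) = (20·-45.0 + 0.79·45.3 + 5.2·-91.1) / (20 + 0.79 + 5.2)
= -1337.93 / 25.99 = -51.48 mV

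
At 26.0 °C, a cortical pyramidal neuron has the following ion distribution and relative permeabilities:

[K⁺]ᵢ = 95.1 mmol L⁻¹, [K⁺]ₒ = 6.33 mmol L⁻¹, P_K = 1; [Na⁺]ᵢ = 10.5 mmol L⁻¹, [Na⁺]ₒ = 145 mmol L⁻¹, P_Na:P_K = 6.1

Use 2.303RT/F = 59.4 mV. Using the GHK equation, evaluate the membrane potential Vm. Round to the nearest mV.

Vm = 59.4 · log₁₀[(Σ P·[cation]ₒ + Σ P·[anion]ᵢ) / (Σ P·[cation]ᵢ + Σ P·[anion]ₒ)]
Numerator = 1×6.33 + 6.1×145 = 890.8
Denominator = 1×95.1 + 6.1×10.5 = 159.1
Vm = 59.4 · log₁₀(5.5974) = 59.4 × (0.7480) = 44.43 mV

44 mV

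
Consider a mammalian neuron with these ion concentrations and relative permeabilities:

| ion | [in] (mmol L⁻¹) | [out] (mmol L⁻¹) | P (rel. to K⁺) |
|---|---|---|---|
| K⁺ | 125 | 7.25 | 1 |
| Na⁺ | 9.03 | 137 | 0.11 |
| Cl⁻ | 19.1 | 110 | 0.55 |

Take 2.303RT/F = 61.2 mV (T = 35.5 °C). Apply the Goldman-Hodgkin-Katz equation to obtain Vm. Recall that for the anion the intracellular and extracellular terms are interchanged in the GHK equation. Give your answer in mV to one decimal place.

-46.2 mV

Vm = 61.2 · log₁₀[(Σ P·[cation]ₒ + Σ P·[anion]ᵢ) / (Σ P·[cation]ᵢ + Σ P·[anion]ₒ)]
Numerator = 1×7.25 + 0.11×137 + 0.55×19.1 = 32.83
Denominator = 1×125 + 0.11×9.03 + 0.55×110 = 186.5
Vm = 61.2 · log₁₀(0.17601) = 61.2 × (-0.7545) = -46.17 mV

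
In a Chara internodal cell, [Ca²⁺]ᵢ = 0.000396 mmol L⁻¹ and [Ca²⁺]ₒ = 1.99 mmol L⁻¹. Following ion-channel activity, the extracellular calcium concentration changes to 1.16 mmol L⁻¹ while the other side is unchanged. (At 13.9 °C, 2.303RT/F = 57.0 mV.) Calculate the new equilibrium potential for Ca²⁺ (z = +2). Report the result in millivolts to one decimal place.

After the shift: [Ca²⁺]_out = 1.16, [Ca²⁺]_in = 0.000396 mmol L⁻¹.
E_new = (57.0/2)·log₁₀(1.16/0.000396) = 28.50 · (3.4668) = 98.80 mV

98.8 mV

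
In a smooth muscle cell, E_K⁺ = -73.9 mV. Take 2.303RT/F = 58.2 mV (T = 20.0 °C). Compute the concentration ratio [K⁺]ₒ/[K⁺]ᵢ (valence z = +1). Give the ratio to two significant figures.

0.054

log₁₀([out]/[in]) = E·z/(58.2) = -73.9 × 1 / 58.2 = -1.2698
[out]/[in] = 10^(-1.2698) = 0.05373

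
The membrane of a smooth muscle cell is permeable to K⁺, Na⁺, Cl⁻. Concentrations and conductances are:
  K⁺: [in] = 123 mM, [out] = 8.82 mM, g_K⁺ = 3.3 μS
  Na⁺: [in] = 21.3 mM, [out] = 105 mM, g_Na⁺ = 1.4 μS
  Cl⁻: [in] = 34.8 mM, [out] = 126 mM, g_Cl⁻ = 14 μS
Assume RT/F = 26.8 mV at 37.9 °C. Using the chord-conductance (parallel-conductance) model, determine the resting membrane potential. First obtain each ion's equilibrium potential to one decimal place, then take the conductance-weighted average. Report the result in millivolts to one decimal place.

-35.1 mV

E_K⁺ = (26.8/1)·ln(8.82/123) = -70.6 mV
E_Na⁺ = (26.8/1)·ln(105/21.3) = 42.8 mV
E_Cl⁻ = (26.8/-1)·ln(126/34.8) = -34.5 mV
Vm = (Σ gᵢEᵢ)/(Σ gᵢ) = (3.3·-70.6 + 1.4·42.8 + 14·-34.5) / (3.3 + 1.4 + 14)
= -656.06 / 18.7 = -35.08 mV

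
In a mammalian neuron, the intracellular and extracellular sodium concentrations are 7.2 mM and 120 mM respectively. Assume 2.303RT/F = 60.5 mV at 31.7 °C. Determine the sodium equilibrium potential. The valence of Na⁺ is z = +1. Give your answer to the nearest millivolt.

E = (60.5/z) · log₁₀([Na⁺]_out/[Na⁺]_in) with z = +1.
= (60.5/1) · log₁₀(120/7.2) = 60.50 · log₁₀(16.67)
= 60.50 · (1.2218) = 73.92 mV

74 mV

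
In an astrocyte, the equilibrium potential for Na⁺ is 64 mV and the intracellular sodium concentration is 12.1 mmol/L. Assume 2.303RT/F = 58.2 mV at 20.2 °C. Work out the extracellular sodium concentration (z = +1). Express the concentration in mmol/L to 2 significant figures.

Nernst: E = (58.2/1) · log₁₀([out]/[in]), so log₁₀([out]/[in]) = 64.0 × 1 / 58.2 = 1.0997.
[out]/[in] = 10^(1.0997) = 12.58.
[out] = 12.58 × 12.1 = 152.2 mmol/L.

150 mmol/L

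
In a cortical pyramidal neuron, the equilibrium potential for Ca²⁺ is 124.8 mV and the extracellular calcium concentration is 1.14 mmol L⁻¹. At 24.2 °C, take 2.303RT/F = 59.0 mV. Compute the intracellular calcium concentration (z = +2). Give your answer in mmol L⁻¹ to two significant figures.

Nernst: E = (59.0/2) · log₁₀([out]/[in]), so log₁₀([out]/[in]) = 124.8 × 2 / 59.0 = 4.2305.
[out]/[in] = 10^(4.2305) = 1.7e+04.
[in] = 1.14 / 1.7e+04 = 6.705e-05 mmol L⁻¹.

0.000067 mmol L⁻¹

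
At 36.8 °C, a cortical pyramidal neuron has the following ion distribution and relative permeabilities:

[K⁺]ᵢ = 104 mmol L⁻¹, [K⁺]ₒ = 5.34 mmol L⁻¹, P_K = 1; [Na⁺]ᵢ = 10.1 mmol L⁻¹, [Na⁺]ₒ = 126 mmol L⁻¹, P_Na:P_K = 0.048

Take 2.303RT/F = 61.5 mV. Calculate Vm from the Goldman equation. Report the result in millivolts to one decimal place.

Vm = 61.5 · log₁₀[(Σ P·[cation]ₒ + Σ P·[anion]ᵢ) / (Σ P·[cation]ᵢ + Σ P·[anion]ₒ)]
Numerator = 1×5.34 + 0.048×126 = 11.39
Denominator = 1×104 + 0.048×10.1 = 104.5
Vm = 61.5 · log₁₀(0.10899) = 61.5 × (-0.9626) = -59.20 mV

-59.2 mV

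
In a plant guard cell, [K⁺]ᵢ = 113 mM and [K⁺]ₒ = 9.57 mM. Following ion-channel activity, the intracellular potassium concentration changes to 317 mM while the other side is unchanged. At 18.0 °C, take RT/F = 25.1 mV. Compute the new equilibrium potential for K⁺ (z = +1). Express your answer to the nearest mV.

After the shift: [K⁺]_out = 9.57, [K⁺]_in = 317 mM.
E_new = (25.1/1)·ln(9.57/317) = 25.10 · (-3.5003) = -87.86 mV

-88 mV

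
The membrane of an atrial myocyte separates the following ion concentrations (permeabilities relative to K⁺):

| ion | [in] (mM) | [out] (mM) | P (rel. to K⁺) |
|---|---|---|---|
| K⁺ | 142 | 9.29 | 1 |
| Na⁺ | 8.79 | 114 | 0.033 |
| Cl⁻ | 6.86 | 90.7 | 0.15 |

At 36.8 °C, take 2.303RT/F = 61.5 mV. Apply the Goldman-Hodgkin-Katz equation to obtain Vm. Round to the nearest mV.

-64 mV

Vm = 61.5 · log₁₀[(Σ P·[cation]ₒ + Σ P·[anion]ᵢ) / (Σ P·[cation]ᵢ + Σ P·[anion]ₒ)]
Numerator = 1×9.29 + 0.033×114 + 0.15×6.86 = 14.08
Denominator = 1×142 + 0.033×8.79 + 0.15×90.7 = 155.9
Vm = 61.5 · log₁₀(0.090324) = 61.5 × (-1.0442) = -64.22 mV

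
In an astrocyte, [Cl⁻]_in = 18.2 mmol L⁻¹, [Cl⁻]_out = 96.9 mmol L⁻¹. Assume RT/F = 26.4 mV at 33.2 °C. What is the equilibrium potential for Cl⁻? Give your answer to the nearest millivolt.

E = (26.4/z) · ln([Cl⁻]_out/[Cl⁻]_in) with z = -1.
For an anion, dividing by z = -1 reverses the sign.
= (26.4/-1) · ln(96.9/18.2) = -26.40 · ln(5.324)
= -26.40 · (1.6723) = -44.15 mV

-44 mV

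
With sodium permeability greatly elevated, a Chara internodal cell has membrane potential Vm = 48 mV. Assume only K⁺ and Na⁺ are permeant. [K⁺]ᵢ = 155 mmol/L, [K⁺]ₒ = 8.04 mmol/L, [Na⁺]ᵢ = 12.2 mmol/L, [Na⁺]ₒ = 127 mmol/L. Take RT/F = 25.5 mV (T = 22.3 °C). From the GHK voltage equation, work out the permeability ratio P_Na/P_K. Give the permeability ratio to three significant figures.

21.6

Let α = P_Na/P_K. GHK: Vm = 25.5·ln[(Kₒ + α·Naₒ)/(Kᵢ + α·Naᵢ)].
e^(Vm/25.5) = e^(48.0/25.5) = 6.5689
So 6.5689·(Kᵢ + α·Naᵢ) = Kₒ + α·Naₒ → α = (6.5689·155.0 − 8.04) / (127.0 − 6.5689·12.2)
α = (1018 − 8.04) / (127.0 − 80.14) = 1010/46.86 = 21.56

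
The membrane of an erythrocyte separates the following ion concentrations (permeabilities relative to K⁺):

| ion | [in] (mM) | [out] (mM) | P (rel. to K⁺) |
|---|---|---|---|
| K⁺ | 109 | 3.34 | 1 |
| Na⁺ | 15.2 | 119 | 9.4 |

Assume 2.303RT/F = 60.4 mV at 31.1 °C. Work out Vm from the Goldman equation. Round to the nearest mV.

Vm = 60.4 · log₁₀[(Σ P·[cation]ₒ + Σ P·[anion]ᵢ) / (Σ P·[cation]ᵢ + Σ P·[anion]ₒ)]
Numerator = 1×3.34 + 9.4×119 = 1122
Denominator = 1×109 + 9.4×15.2 = 251.9
Vm = 60.4 · log₁₀(4.4543) = 60.4 × (0.6488) = 39.19 mV

39 mV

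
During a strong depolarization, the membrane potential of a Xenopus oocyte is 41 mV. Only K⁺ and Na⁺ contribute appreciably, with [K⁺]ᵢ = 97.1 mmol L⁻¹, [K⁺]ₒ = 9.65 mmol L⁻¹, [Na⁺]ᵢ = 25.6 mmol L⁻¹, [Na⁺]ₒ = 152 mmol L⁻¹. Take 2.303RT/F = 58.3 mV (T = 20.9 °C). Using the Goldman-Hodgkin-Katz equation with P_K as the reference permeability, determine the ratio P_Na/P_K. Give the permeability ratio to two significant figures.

21

Let α = P_Na/P_K. GHK: Vm = 58.3·log₁₀[(Kₒ + α·Naₒ)/(Kᵢ + α·Naᵢ)].
10^(Vm/58.3) = 10^(41.0/58.3) = 5.0496
So 5.0496·(Kᵢ + α·Naᵢ) = Kₒ + α·Naₒ → α = (5.0496·97.1 − 9.65) / (152.0 − 5.0496·25.6)
α = (490.3 − 9.65) / (152.0 − 129.3) = 480.7/22.73 = 21.15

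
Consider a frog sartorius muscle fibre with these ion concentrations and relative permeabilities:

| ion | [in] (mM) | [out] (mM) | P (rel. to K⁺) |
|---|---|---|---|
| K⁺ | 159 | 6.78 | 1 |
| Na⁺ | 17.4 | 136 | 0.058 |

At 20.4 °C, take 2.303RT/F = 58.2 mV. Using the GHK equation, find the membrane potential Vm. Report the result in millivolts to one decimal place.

-60.4 mV

Vm = 58.2 · log₁₀[(Σ P·[cation]ₒ + Σ P·[anion]ᵢ) / (Σ P·[cation]ᵢ + Σ P·[anion]ₒ)]
Numerator = 1×6.78 + 0.058×136 = 14.67
Denominator = 1×159 + 0.058×17.4 = 160
Vm = 58.2 · log₁₀(0.09167) = 58.2 × (-1.0378) = -60.40 mV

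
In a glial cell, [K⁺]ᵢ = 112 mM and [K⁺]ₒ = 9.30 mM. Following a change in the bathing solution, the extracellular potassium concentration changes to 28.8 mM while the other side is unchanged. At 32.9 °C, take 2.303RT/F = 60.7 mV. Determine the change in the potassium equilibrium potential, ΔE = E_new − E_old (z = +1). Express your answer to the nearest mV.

30 mV

E_old = (60.7/1)·log₁₀(9.30/112) = -65.60 mV
E_new = (60.7/1)·log₁₀(28.8/112) = -35.80 mV
ΔE = -35.80 − (-65.60) = 29.80 mV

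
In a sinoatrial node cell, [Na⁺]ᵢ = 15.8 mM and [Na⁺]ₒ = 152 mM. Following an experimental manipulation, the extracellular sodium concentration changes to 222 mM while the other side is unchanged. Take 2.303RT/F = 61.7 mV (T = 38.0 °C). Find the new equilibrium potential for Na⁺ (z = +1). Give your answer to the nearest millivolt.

71 mV

After the shift: [Na⁺]_out = 222, [Na⁺]_in = 15.8 mM.
E_new = (61.7/1)·log₁₀(222/15.8) = 61.70 · (1.1477) = 70.81 mV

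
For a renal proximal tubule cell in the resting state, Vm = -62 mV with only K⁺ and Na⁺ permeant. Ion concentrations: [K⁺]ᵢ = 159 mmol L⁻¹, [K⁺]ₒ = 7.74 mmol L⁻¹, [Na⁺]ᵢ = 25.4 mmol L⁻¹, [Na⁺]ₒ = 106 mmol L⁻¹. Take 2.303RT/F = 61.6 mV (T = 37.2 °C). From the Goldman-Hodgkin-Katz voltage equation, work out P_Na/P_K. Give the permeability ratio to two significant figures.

Let α = P_Na/P_K. GHK: Vm = 61.6·log₁₀[(Kₒ + α·Naₒ)/(Kᵢ + α·Naᵢ)].
10^(Vm/61.6) = 10^(-62.0/61.6) = 0.098516
So 0.098516·(Kᵢ + α·Naᵢ) = Kₒ + α·Naₒ → α = (0.098516·159.0 − 7.74) / (106.0 − 0.098516·25.4)
α = (15.66 − 7.74) / (106.0 − 2.502) = 7.924/103.5 = 0.07656

0.077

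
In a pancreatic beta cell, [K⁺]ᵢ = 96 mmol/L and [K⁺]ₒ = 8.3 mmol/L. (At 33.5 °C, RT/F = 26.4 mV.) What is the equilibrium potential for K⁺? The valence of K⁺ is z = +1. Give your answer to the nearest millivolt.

-65 mV

E = (26.4/z) · ln([K⁺]_out/[K⁺]_in) with z = +1.
= (26.4/1) · ln(8.3/96) = 26.40 · ln(0.08646)
= 26.40 · (-2.4481) = -64.63 mV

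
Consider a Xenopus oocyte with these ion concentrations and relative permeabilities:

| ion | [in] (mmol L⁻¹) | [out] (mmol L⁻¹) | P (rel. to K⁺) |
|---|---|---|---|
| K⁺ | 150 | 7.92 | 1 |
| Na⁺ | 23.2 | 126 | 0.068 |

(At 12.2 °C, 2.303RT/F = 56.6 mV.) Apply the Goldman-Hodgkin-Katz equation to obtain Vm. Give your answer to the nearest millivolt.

Vm = 56.6 · log₁₀[(Σ P·[cation]ₒ + Σ P·[anion]ᵢ) / (Σ P·[cation]ᵢ + Σ P·[anion]ₒ)]
Numerator = 1×7.92 + 0.068×126 = 16.49
Denominator = 1×150 + 0.068×23.2 = 151.6
Vm = 56.6 · log₁₀(0.10878) = 56.6 × (-0.9635) = -54.53 mV

-55 mV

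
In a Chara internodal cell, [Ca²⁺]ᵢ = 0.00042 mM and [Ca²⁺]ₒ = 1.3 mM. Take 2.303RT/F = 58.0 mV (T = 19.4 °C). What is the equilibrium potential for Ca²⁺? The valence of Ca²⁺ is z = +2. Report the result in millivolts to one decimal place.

E = (58.0/z) · log₁₀([Ca²⁺]_out/[Ca²⁺]_in) with z = +2.
= (58.0/2) · log₁₀(1.3/0.00042) = 29.00 · log₁₀(3095)
= 29.00 · (3.4907) = 101.23 mV

101.2 mV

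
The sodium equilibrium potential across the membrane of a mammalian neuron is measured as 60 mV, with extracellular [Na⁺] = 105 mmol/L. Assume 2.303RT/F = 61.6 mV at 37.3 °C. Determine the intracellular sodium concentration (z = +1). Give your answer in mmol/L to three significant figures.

11.1 mmol/L

Nernst: E = (61.6/1) · log₁₀([out]/[in]), so log₁₀([out]/[in]) = 60.0 × 1 / 61.6 = 0.9740.
[out]/[in] = 10^(0.9740) = 9.419.
[in] = 105 / 9.419 = 11.15 mmol/L.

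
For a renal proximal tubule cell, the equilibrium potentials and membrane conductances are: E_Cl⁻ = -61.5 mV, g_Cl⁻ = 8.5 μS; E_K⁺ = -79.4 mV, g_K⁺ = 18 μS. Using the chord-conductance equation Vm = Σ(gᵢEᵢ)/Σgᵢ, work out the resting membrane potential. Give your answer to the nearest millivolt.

-74 mV

Σ gᵢEᵢ = 8.5·(-61.5) + 18·(-79.4) = -1951.95
Σ gᵢ = 8.5 + 18 = 26.5
Vm = -1951.95 / 26.5 = -73.66 mV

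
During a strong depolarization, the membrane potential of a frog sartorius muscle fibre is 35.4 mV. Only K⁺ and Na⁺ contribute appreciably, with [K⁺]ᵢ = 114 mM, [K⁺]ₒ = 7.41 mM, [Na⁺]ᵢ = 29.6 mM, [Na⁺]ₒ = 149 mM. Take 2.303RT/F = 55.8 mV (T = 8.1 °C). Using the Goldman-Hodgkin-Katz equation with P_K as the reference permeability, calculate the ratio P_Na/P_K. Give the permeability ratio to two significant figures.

Let α = P_Na/P_K. GHK: Vm = 55.8·log₁₀[(Kₒ + α·Naₒ)/(Kᵢ + α·Naᵢ)].
10^(Vm/55.8) = 10^(35.4/55.8) = 4.3093
So 4.3093·(Kᵢ + α·Naᵢ) = Kₒ + α·Naₒ → α = (4.3093·114.0 − 7.41) / (149.0 − 4.3093·29.6)
α = (491.3 − 7.41) / (149.0 − 127.6) = 483.9/21.44 = 22.56

23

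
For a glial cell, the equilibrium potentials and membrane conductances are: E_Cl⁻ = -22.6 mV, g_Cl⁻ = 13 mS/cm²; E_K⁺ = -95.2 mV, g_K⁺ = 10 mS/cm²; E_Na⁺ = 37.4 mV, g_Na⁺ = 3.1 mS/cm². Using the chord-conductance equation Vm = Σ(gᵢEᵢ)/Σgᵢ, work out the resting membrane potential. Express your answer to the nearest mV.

Σ gᵢEᵢ = 13·(-22.6) + 10·(-95.2) + 3.1·(37.4) = -1129.86
Σ gᵢ = 13 + 10 + 3.1 = 26.1
Vm = -1129.86 / 26.1 = -43.29 mV

-43 mV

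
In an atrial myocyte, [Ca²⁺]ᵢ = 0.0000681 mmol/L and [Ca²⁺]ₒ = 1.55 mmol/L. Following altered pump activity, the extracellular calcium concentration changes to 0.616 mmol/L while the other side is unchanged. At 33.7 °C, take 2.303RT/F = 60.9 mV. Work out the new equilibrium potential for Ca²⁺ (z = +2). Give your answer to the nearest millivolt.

After the shift: [Ca²⁺]_out = 0.616, [Ca²⁺]_in = 0.0000681 mmol/L.
E_new = (60.9/2)·log₁₀(0.616/0.0000681) = 30.45 · (3.9564) = 120.47 mV

120 mV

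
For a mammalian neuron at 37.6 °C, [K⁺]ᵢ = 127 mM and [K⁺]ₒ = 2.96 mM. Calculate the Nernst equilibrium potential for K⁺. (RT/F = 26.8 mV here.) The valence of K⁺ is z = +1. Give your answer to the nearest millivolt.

-101 mV

E = (26.8/z) · ln([K⁺]_out/[K⁺]_in) with z = +1.
= (26.8/1) · ln(2.96/127) = 26.80 · ln(0.02331)
= 26.80 · (-3.7590) = -100.74 mV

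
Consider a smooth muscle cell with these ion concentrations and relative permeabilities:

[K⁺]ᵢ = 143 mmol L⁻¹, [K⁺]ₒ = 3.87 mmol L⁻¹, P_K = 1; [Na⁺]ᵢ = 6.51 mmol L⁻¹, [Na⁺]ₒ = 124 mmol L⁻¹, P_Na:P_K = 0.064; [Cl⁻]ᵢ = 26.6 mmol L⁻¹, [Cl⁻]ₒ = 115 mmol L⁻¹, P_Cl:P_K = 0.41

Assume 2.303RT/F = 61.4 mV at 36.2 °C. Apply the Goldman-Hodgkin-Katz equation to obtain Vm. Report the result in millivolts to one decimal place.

-56.7 mV

Vm = 61.4 · log₁₀[(Σ P·[cation]ₒ + Σ P·[anion]ᵢ) / (Σ P·[cation]ᵢ + Σ P·[anion]ₒ)]
Numerator = 1×3.87 + 0.064×124 + 0.41×26.6 = 22.71
Denominator = 1×143 + 0.064×6.51 + 0.41×115 = 190.6
Vm = 61.4 · log₁₀(0.11918) = 61.4 × (-0.9238) = -56.72 mV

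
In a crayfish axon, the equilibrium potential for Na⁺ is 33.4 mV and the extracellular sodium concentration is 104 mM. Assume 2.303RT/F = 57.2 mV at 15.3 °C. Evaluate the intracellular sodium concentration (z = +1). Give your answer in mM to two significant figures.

27 mM

Nernst: E = (57.2/1) · log₁₀([out]/[in]), so log₁₀([out]/[in]) = 33.4 × 1 / 57.2 = 0.5839.
[out]/[in] = 10^(0.5839) = 3.836.
[in] = 104 / 3.836 = 27.11 mM.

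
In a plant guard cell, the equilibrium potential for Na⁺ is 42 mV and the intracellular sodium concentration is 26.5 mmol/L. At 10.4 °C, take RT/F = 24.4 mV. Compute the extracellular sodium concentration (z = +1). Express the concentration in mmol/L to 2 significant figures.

Nernst: E = (24.4/1) · ln([out]/[in]), so ln([out]/[in]) = 42.0 × 1 / 24.4 = 1.7213.
[out]/[in] = e^(1.7213) = 5.592.
[out] = 5.592 × 26.5 = 148.2 mmol/L.

150 mmol/L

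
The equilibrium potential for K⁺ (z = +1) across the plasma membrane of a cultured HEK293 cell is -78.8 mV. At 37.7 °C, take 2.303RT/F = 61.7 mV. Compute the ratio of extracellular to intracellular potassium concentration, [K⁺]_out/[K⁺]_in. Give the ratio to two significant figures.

0.053

log₁₀([out]/[in]) = E·z/(61.7) = -78.8 × 1 / 61.7 = -1.2771
[out]/[in] = 10^(-1.2771) = 0.05283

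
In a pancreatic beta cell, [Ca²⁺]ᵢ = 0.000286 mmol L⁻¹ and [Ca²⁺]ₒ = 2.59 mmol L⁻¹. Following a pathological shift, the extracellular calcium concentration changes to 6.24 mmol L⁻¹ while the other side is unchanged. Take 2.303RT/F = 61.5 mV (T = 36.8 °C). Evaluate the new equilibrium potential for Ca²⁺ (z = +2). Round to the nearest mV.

133 mV

After the shift: [Ca²⁺]_out = 6.24, [Ca²⁺]_in = 0.000286 mmol L⁻¹.
E_new = (61.5/2)·log₁₀(6.24/0.000286) = 30.75 · (4.3388) = 133.42 mV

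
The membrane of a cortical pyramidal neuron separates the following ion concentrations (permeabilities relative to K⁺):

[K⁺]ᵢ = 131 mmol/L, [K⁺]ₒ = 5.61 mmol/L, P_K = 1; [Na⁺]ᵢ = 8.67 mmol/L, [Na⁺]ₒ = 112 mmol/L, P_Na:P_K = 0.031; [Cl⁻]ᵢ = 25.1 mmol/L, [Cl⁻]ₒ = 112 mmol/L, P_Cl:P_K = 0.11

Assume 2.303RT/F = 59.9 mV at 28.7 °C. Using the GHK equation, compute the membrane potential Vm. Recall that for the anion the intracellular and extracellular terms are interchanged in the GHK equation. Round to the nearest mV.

-65 mV

Vm = 59.9 · log₁₀[(Σ P·[cation]ₒ + Σ P·[anion]ᵢ) / (Σ P·[cation]ᵢ + Σ P·[anion]ₒ)]
Numerator = 1×5.61 + 0.031×112 + 0.11×25.1 = 11.84
Denominator = 1×131 + 0.031×8.67 + 0.11×112 = 143.6
Vm = 59.9 · log₁₀(0.082479) = 59.9 × (-1.0837) = -64.91 mV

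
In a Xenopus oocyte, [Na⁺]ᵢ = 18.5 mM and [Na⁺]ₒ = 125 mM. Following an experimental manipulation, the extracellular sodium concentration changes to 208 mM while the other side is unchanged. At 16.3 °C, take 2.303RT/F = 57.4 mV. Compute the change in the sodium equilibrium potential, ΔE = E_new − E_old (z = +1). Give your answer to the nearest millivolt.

E_old = (57.4/1)·log₁₀(125/18.5) = 47.63 mV
E_new = (57.4/1)·log₁₀(208/18.5) = 60.32 mV
ΔE = 60.32 − (47.63) = 12.69 mV

13 mV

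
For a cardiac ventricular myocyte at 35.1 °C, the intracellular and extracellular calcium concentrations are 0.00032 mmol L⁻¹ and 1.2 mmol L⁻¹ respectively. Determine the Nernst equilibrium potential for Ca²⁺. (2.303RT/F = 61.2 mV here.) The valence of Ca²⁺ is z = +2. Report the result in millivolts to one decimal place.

E = (61.2/z) · log₁₀([Ca²⁺]_out/[Ca²⁺]_in) with z = +2.
= (61.2/2) · log₁₀(1.2/0.00032) = 30.60 · log₁₀(3750)
= 30.60 · (3.5740) = 109.37 mV

109.4 mV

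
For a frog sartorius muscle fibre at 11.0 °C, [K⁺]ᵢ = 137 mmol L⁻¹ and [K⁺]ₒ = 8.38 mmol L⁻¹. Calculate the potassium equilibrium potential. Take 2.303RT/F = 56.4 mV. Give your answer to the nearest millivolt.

-68 mV

E = (56.4/z) · log₁₀([K⁺]_out/[K⁺]_in) with z = +1.
= (56.4/1) · log₁₀(8.38/137) = 56.40 · log₁₀(0.06117)
= 56.40 · (-1.2135) = -68.44 mV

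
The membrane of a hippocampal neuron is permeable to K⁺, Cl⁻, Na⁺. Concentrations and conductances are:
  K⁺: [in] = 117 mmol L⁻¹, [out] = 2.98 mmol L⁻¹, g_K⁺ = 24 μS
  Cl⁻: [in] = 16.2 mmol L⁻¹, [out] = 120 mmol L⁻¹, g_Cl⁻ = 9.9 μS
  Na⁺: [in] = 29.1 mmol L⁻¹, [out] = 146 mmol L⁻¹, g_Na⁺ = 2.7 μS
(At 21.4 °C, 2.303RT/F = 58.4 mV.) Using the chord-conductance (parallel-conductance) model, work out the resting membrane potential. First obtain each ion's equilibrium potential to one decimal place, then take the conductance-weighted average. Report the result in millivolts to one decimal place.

-71.8 mV

E_K⁺ = (58.4/1)·log₁₀(2.98/117) = -93.1 mV
E_Cl⁻ = (58.4/-1)·log₁₀(120/16.2) = -50.8 mV
E_Na⁺ = (58.4/1)·log₁₀(146/29.1) = 40.9 mV
Vm = (Σ gᵢEᵢ)/(Σ gᵢ) = (24·-93.1 + 9.9·-50.8 + 2.7·40.9) / (24 + 9.9 + 2.7)
= -2626.89 / 36.6 = -71.77 mV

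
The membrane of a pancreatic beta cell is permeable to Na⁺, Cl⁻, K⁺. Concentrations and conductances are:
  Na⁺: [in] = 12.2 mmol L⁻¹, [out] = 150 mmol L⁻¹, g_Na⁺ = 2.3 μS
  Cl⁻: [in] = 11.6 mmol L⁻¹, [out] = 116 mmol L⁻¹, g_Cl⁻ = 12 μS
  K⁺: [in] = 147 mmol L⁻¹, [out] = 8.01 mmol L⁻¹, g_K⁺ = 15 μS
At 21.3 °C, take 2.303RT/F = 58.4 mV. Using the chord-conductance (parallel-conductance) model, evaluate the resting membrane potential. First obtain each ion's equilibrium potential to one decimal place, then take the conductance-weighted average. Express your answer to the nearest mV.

E_Na⁺ = (58.4/1)·log₁₀(150/12.2) = 63.6 mV
E_Cl⁻ = (58.4/-1)·log₁₀(116/11.6) = -58.4 mV
E_K⁺ = (58.4/1)·log₁₀(8.01/147) = -73.8 mV
Vm = (Σ gᵢEᵢ)/(Σ gᵢ) = (2.3·63.6 + 12·-58.4 + 15·-73.8) / (2.3 + 12 + 15)
= -1661.52 / 29.3 = -56.71 mV

-57 mV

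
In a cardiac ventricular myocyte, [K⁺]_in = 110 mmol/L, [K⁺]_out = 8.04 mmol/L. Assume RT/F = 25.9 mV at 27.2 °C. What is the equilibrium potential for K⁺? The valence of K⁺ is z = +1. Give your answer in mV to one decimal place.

-67.8 mV

E = (25.9/z) · ln([K⁺]_out/[K⁺]_in) with z = +1.
= (25.9/1) · ln(8.04/110) = 25.90 · ln(0.07309)
= 25.90 · (-2.6161) = -67.76 mV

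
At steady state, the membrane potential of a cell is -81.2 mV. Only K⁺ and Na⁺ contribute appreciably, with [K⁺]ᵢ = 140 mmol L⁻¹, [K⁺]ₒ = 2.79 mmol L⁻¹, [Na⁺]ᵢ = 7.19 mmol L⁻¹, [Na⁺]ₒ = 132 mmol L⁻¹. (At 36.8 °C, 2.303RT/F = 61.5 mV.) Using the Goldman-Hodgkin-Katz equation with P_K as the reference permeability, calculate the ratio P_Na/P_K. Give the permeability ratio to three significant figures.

Let α = P_Na/P_K. GHK: Vm = 61.5·log₁₀[(Kₒ + α·Naₒ)/(Kᵢ + α·Naᵢ)].
10^(Vm/61.5) = 10^(-81.2/61.5) = 0.047827
So 0.047827·(Kᵢ + α·Naᵢ) = Kₒ + α·Naₒ → α = (0.047827·140.0 − 2.79) / (132.0 − 0.047827·7.19)
α = (6.696 − 2.79) / (132.0 − 0.3439) = 3.906/131.7 = 0.02967

0.0297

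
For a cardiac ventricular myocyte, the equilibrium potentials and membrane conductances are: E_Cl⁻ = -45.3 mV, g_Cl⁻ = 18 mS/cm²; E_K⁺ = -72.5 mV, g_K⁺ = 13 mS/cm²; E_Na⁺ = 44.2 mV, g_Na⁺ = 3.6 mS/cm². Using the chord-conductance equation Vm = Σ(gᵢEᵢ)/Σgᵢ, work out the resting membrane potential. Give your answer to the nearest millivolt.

-46 mV

Σ gᵢEᵢ = 18·(-45.3) + 13·(-72.5) + 3.6·(44.2) = -1598.78
Σ gᵢ = 18 + 13 + 3.6 = 34.6
Vm = -1598.78 / 34.6 = -46.21 mV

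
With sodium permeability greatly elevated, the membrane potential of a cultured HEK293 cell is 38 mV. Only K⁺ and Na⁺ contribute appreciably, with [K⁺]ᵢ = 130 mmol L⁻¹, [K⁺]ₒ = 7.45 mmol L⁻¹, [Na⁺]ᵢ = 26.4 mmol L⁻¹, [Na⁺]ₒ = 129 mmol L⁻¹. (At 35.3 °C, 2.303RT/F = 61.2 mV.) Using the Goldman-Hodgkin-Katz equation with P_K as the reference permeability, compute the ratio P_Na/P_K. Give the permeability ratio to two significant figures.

29

Let α = P_Na/P_K. GHK: Vm = 61.2·log₁₀[(Kₒ + α·Naₒ)/(Kᵢ + α·Naᵢ)].
10^(Vm/61.2) = 10^(38.0/61.2) = 4.1775
So 4.1775·(Kᵢ + α·Naᵢ) = Kₒ + α·Naₒ → α = (4.1775·130.0 − 7.45) / (129.0 − 4.1775·26.4)
α = (543.1 − 7.45) / (129.0 − 110.3) = 535.6/18.71 = 28.62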